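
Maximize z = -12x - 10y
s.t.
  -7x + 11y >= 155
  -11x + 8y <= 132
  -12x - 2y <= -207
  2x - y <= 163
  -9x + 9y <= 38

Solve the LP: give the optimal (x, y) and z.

x = 977/36, y = 1129/36, maximum z = -11507/18

At the optimal vertex, -7x + 11y = 155 and -9x + 9y = 38.
Solving simultaneously gives x = 977/36, y = 1129/36.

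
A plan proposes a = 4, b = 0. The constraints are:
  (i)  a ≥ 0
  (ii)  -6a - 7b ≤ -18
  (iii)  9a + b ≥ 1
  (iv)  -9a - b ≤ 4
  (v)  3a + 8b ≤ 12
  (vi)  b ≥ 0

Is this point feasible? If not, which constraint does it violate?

feasible

(i): 4 ≥ 0 ✓
(ii): -24 ≤ -18 ✓
(iii): 36 ≥ 1 ✓
(iv): -36 ≤ 4 ✓
(v): 12 ≤ 12 ✓
(vi): 0 ≥ 0 ✓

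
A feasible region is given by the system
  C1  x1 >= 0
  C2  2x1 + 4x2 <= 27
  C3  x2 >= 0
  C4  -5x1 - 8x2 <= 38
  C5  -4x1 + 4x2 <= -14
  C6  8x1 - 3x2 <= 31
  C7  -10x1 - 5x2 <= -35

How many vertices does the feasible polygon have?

3

The feasible vertices (each the meet of two boundaries and inside every other half-plane) are:
  (7/2, 0)
  (31/8, 0)
  (41/10, 3/5)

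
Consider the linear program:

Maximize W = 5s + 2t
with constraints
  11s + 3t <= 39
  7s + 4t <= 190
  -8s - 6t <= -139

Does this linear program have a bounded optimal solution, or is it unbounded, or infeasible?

bounded optimum

Vertices and W = 5s + 2t:
  (-18, 79) → W = 68
  (-61/14, 1217/42) → W = 217/6
The feasible region has finitely many vertices and no improving ray; the maximum is 68 at (-18, 79).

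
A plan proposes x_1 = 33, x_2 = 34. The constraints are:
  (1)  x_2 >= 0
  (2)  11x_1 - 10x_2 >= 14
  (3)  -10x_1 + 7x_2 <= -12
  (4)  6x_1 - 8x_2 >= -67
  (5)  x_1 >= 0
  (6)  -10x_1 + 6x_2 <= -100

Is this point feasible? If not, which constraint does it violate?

not feasible — violates (4)

Constraint (4): 6x_1 - 8x_2 = -74, which is not ≥ -67. All other constraints are satisfied.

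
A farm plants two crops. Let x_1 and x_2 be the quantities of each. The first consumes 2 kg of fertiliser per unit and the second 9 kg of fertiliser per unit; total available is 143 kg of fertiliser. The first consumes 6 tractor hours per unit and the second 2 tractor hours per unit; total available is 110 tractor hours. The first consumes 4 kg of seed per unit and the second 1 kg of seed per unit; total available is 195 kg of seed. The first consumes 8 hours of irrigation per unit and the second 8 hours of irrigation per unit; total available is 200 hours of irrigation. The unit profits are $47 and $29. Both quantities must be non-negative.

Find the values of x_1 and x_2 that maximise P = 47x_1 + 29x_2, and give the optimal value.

Feasible corners and P = 47x_1 + 29x_2:
  (0, 0) → P = 0
  (0, 143/9) → P = 4147/9
  (55/3, 0) → P = 2585/3
  (82/7, 93/7) → P = 6551/7
  (15, 10) → P = 995

x_1 = 15, x_2 = 10, maximum P = 995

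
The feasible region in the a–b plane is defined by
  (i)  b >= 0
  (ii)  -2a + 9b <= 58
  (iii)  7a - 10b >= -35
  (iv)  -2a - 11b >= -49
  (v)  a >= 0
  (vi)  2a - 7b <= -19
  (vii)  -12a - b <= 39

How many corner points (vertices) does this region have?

Intersecting each pair of boundary lines and keeping only the points that satisfy every inequality leaves:
  (105/97, 413/97)
  (0, 7/2)
  (67/18, 34/9)
  (0, 19/7)

4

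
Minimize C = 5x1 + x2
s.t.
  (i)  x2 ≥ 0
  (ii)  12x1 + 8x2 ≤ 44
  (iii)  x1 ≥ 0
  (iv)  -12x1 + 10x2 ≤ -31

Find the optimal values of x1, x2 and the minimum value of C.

Feasible corners and C = 5x1 + x2:
  (11/3, 0) → C = 55/3
  (31/12, 0) → C = 155/12
  (86/27, 13/18) → C = 899/54

The optimum lies where x2 = 0 and -12x1 + 10x2 = -31.
Solving simultaneously gives x1 = 31/12, x2 = 0.

x1 = 31/12, x2 = 0, minimum C = 155/12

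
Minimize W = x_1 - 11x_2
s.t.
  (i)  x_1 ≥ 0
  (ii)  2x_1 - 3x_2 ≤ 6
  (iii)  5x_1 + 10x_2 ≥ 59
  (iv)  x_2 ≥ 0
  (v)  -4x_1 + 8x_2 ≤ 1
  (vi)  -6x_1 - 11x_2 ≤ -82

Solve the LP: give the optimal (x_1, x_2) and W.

x_1 = 51/4, x_2 = 13/2, minimum W = -235/4

Extreme points and W = x_1 - 11x_2:
  (51/4, 13/2) → W = -235/4
  (39/5, 16/5) → W = -137/5
  (645/92, 167/46) → W = -3029/92

The binding constraints are 2x_1 - 3x_2 = 6 and -4x_1 + 8x_2 = 1.
Solving simultaneously gives x_1 = 51/4, x_2 = 13/2.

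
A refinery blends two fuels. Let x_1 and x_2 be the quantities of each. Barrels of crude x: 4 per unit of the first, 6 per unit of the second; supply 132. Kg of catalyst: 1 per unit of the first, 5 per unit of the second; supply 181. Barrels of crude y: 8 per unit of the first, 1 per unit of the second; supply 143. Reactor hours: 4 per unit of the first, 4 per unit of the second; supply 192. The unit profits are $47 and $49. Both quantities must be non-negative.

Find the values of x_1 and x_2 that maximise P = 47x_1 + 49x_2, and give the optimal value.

Corner points and P = 47x_1 + 49x_2:
  (0, 0) → P = 0
  (0, 22) → P = 1078
  (143/8, 0) → P = 6721/8
  (33/2, 11) → P = 2629/2

x_1 = 33/2, x_2 = 11, maximum P = 2629/2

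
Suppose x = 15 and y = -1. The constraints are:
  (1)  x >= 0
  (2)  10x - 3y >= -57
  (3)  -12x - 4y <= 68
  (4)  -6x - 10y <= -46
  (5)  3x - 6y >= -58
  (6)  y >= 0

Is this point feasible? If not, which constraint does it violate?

not feasible — violates (6)

Constraint (6): y = -1, which is not ≥ 0. All other constraints are satisfied.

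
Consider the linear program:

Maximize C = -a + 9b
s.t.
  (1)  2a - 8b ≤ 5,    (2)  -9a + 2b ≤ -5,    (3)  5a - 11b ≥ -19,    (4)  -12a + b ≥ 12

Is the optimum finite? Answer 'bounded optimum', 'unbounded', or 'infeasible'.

The boundaries 2a - 8b = 5 and -9a + 2b = -5 meet at (15/34, -35/68), but that point violates -12a + b ≥ 12. Every candidate vertex is excluded by some other constraint, so the feasible region is empty.

infeasible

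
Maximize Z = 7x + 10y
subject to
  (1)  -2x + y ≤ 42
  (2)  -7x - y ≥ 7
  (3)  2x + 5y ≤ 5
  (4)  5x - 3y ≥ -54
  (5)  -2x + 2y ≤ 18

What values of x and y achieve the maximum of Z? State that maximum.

x = -40/33, y = 49/33, maximum Z = 70/11

Extreme points and Z = 7x + 10y:
  (-72, -102) → Z = -1524
  (-40/33, 49/33) → Z = 70/11
  (-40/7, 23/7) → Z = -50/7
  (-27/2, -9/2) → Z = -279/2
The feasible region is unbounded (it extends along (-1, -2), (1, -7)), but Z strictly decreases along every unbounded feasible direction, so there is no improving ray and the maximum is attained at a vertex.

At the optimal vertex, -7x - y = 7 and 2x + 5y = 5.
Solving simultaneously gives x = -40/33, y = 49/33.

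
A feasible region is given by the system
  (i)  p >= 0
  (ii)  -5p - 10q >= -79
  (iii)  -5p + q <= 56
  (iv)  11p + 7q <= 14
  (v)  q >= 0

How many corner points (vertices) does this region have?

Intersecting each pair of boundary lines and keeping only the points that satisfy every inequality leaves:
  (0, 2)
  (0, 0)
  (14/11, 0)

3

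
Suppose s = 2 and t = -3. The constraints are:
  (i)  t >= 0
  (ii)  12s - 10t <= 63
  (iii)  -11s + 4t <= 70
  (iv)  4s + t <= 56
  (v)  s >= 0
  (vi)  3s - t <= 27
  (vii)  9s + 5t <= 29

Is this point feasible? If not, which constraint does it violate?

Constraint (i): t = -3, which is not ≥ 0. All other constraints are satisfied.

not feasible — violates (i)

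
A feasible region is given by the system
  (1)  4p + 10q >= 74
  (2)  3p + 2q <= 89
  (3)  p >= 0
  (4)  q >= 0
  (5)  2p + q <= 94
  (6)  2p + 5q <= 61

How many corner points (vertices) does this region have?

The feasible vertices (each the meet of two boundaries and inside every other half-plane) are:
  (0, 37/5)
  (37/2, 0)
  (89/3, 0)
  (323/11, 5/11)
  (0, 61/5)

5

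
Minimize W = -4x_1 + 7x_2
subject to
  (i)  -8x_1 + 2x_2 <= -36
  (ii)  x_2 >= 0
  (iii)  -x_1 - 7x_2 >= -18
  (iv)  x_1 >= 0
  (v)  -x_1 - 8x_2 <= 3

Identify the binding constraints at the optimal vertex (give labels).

Feasible corners and W = -4x_1 + 7x_2:
  (9/2, 0) → W = -18
  (144/29, 54/29) → W = -198/29
  (18, 0) → W = -72

The minimum is at (18, 0). Substituting into each constraint, equality holds for (ii) and (iii); the remaining constraints have slack.

(ii) and (iii)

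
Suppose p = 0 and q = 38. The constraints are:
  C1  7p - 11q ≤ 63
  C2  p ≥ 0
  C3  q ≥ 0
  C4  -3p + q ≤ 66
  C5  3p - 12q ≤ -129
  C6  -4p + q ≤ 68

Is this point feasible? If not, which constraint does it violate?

feasible

C1: -418 ≤ 63 ✓
C2: 0 ≥ 0 ✓
C3: 38 ≥ 0 ✓
C4: 38 ≤ 66 ✓
C5: -456 ≤ -129 ✓
C6: 38 ≤ 68 ✓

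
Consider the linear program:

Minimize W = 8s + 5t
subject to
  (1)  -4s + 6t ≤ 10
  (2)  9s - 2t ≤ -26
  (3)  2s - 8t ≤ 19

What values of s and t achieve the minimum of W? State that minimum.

s = -97/10, t = -24/5, minimum W = -508/5

Extreme points and W = 8s + 5t:
  (-68/23, -7/23) → W = -579/23
  (-97/10, -24/5) → W = -508/5
  (-123/34, -223/68) → W = -3083/68

The binding constraints are -4s + 6t = 10 and 2s - 8t = 19.
Solving simultaneously gives s = -97/10, t = -24/5.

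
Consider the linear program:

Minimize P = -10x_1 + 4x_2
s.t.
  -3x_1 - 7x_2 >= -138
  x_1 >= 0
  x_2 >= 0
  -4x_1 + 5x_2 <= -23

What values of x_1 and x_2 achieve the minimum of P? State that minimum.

x_1 = 46, x_2 = 0, minimum P = -460

Vertices and P = -10x_1 + 4x_2:
  (46, 0) → P = -460
  (851/43, 483/43) → P = -6578/43
  (23/4, 0) → P = -115/2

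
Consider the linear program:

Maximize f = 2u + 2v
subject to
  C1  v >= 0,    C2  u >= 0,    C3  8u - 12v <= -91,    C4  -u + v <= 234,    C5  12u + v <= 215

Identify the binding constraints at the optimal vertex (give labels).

Vertices and f = 2u + 2v:
  (0, 91/12) → f = 91/6
  (0, 215) → f = 430
  (131/8, 37/2) → f = 279/4

The maximum is at (0, 215). Substituting into each constraint, equality holds for C2 and C5; the remaining constraints have slack.

C2 and C5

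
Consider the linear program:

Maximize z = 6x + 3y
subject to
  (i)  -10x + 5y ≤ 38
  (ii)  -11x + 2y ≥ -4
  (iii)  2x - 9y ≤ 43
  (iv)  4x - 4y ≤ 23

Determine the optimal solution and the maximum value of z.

Extreme points and z = 6x + 3y:
  (96/35, 458/35) → z = 390/7
  (-557/80, -253/40) → z = -243/4
  (-10/19, -93/19) → z = -339/19

x = 96/35, y = 458/35, maximum z = 390/7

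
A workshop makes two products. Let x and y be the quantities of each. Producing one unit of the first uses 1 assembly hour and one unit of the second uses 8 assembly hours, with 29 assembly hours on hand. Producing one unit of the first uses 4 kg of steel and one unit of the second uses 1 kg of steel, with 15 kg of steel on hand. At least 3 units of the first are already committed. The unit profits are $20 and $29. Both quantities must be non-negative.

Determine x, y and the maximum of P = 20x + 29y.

Vertices and P = 20x + 29y:
  (15/4, 0) → P = 75
  (3, 0) → P = 60
  (3, 3) → P = 147

At the optimal vertex, 4x + y = 15 and x = 3.
Solving simultaneously gives x = 3, y = 3.

x = 3, y = 3, maximum P = 147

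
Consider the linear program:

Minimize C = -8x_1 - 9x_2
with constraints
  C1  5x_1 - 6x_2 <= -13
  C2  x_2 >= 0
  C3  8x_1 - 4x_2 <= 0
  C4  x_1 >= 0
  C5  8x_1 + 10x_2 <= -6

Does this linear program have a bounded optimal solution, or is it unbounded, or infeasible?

The boundaries 5x_1 - 6x_2 = -13 and x_2 = 0 meet at (-13/5, 0), but that point violates x_1 ≥ 0. Every candidate vertex is excluded by some other constraint, so the feasible region is empty.

infeasible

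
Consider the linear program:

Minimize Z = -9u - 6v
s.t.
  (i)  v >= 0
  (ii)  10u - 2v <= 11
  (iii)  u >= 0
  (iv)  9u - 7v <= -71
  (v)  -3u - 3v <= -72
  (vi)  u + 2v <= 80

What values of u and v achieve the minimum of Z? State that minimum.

u = 91/11, v = 789/22, minimum Z = -3186/11

Corner points and Z = -9u - 6v:
  (59/12, 229/12) → Z = -635/4
  (91/11, 789/22) → Z = -3186/11
  (0, 24) → Z = -144
  (0, 40) → Z = -240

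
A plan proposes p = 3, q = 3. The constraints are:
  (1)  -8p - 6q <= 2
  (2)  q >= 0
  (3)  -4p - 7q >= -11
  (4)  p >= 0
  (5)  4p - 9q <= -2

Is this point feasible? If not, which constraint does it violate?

not feasible — violates (3)

Constraint (3): -4p - 7q = -33, which is not ≥ -11. All other constraints are satisfied.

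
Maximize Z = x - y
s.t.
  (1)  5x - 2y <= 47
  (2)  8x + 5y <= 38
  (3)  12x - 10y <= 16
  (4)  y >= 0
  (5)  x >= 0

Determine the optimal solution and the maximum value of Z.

x = 4/3, y = 0, maximum Z = 4/3

The optimum lies where 12x - 10y = 16 and y = 0.
Solving simultaneously gives x = 4/3, y = 0.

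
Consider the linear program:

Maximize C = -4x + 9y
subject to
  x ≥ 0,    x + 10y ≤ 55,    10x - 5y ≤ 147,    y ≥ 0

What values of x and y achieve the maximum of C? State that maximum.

Feasible corners and C = -4x + 9y:
  (0, 11/2) → C = 99/2
  (0, 0) → C = 0
  (349/21, 403/105) → C = -479/15
  (147/10, 0) → C = -294/5

The optimum lies where x = 0 and x + 10y = 55.
Solving simultaneously gives x = 0, y = 11/2.

x = 0, y = 11/2, maximum C = 99/2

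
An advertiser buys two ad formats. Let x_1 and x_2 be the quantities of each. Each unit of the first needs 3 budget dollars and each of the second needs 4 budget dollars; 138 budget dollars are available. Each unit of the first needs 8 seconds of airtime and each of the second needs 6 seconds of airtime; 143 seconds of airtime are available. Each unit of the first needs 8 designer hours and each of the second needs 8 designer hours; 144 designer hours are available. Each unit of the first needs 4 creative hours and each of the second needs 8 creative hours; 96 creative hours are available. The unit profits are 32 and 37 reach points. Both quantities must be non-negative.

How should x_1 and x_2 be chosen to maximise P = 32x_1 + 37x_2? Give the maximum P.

Corner points and P = 32x_1 + 37x_2:
  (0, 0) → P = 0
  (0, 12) → P = 444
  (143/8, 0) → P = 572
  (35/2, 1/2) → P = 1157/2
  (12, 6) → P = 606

x_1 = 12, x_2 = 6, maximum P = 606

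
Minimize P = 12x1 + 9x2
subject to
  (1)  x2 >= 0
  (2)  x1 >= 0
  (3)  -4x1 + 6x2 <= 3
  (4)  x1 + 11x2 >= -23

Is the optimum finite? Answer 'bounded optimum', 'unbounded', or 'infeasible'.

bounded optimum

Corner points and P = 12x1 + 9x2:
  (0, 0) → P = 0
  (0, 1/2) → P = 9/2
The feasible region has finitely many vertices and no improving ray; the minimum is 0 at (0, 0).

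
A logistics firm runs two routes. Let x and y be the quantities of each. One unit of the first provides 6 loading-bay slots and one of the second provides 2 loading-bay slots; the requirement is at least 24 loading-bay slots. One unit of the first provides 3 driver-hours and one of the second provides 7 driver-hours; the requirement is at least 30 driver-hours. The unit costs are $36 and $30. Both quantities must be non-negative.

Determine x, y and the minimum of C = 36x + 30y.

x = 3, y = 3, minimum C = 198

Vertices and C = 36x + 30y:
  (0, 12) → C = 360
  (10, 0) → C = 360
  (3, 3) → C = 198
The feasible region is unbounded (it extends along (0, 1), (1, 0)), but C strictly increases along every unbounded feasible direction, so there is no improving ray and the minimum is attained at a vertex.

The binding constraints are 6x + 2y = 24 and 3x + 7y = 30.
Solving simultaneously gives x = 3, y = 3.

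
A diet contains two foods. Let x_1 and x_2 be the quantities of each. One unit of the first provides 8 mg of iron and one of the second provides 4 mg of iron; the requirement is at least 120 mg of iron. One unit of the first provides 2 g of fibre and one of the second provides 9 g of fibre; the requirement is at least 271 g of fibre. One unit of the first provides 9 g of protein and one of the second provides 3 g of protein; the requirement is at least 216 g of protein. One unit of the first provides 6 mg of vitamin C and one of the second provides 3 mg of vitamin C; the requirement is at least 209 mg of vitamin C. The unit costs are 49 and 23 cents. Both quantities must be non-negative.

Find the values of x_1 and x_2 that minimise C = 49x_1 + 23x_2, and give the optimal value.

x_1 = 7/3, x_2 = 65, minimum C = 4828/3

Corner points and C = 49x_1 + 23x_2:
  (0, 72) → C = 1656
  (271/2, 0) → C = 13279/2
  (89/4, 151/6) → C = 20029/12
  (7/3, 65) → C = 4828/3
The feasible region is unbounded (it extends along (0, 1), (1, 0)), but C strictly increases along every unbounded feasible direction, so there is no improving ray and the minimum is attained at a vertex.

The binding constraints are 9x_1 + 3x_2 = 216 and 6x_1 + 3x_2 = 209.
Solving simultaneously gives x_1 = 7/3, x_2 = 65.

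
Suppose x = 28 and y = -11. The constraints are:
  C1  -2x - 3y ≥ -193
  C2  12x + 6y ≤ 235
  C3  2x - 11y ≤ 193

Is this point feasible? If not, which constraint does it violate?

Constraint C2: 12x + 6y = 270, which is not ≤ 235. All other constraints are satisfied.

not feasible — violates C2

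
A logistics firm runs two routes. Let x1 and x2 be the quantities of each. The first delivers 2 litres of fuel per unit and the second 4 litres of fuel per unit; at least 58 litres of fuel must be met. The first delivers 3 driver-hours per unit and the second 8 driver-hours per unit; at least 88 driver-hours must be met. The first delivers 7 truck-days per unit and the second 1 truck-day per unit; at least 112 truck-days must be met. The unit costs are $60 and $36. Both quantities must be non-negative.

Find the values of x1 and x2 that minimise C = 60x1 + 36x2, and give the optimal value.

Vertices and C = 60x1 + 36x2:
  (0, 112) → C = 4032
  (88/3, 0) → C = 1760
  (28, 1/2) → C = 1698
  (15, 7) → C = 1152
The feasible region is unbounded (it extends along (0, 1), (1, 0)), but C strictly increases along every unbounded feasible direction, so there is no improving ray and the minimum is attained at a vertex.

The optimum lies where 2x1 + 4x2 = 58 and 7x1 + x2 = 112.
Solving simultaneously gives x1 = 15, x2 = 7.

x1 = 15, x2 = 7, minimum C = 1152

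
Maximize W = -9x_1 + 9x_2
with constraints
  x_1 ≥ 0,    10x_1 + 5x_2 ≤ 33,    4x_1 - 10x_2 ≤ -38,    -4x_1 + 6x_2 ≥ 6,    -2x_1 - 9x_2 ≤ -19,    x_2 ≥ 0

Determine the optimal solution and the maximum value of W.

x_1 = 0, x_2 = 33/5, maximum W = 297/5

Feasible corners and W = -9x_1 + 9x_2:
  (0, 33/5) → W = 297/5
  (0, 19/5) → W = 171/5
  (7/6, 64/15) → W = 279/10

The binding constraints are x_1 = 0 and 10x_1 + 5x_2 = 33.
Solving simultaneously gives x_1 = 0, x_2 = 33/5.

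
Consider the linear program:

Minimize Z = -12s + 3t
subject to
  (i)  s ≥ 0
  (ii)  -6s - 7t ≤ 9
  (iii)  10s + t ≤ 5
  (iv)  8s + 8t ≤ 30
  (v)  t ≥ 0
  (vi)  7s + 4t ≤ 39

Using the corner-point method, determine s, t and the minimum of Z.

s = 1/2, t = 0, minimum Z = -6

Extreme points and Z = -12s + 3t:
  (0, 15/4) → Z = 45/4
  (0, 0) → Z = 0
  (5/36, 65/18) → Z = 55/6
  (1/2, 0) → Z = -6

The optimum lies where 10s + t = 5 and t = 0.
Solving simultaneously gives s = 1/2, t = 0.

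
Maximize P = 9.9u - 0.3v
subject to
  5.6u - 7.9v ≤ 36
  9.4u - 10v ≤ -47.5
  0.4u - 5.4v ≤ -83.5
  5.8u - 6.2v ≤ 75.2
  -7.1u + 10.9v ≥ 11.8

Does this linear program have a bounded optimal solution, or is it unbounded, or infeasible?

unbounded

From the feasible point (28925/2338, 38295/2338), moving in the direction (10, 9.4) keeps every constraint satisfied while P increases without bound.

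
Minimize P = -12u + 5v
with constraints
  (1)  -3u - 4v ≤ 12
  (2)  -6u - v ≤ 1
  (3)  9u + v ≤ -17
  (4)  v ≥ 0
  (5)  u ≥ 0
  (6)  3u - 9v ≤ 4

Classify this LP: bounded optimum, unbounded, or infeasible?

The boundaries -6u - v = 1 and 9u + v = -17 meet at (-16/3, 31), but that point violates u ≥ 0. Every candidate vertex is excluded by some other constraint, so the feasible region is empty.

infeasible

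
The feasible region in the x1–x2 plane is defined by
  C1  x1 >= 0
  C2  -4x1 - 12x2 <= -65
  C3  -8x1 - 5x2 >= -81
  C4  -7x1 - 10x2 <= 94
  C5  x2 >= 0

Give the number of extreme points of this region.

3

Intersecting each pair of boundary lines and keeping only the points that satisfy every inequality leaves:
  (0, 65/12)
  (0, 81/5)
  (647/76, 49/19)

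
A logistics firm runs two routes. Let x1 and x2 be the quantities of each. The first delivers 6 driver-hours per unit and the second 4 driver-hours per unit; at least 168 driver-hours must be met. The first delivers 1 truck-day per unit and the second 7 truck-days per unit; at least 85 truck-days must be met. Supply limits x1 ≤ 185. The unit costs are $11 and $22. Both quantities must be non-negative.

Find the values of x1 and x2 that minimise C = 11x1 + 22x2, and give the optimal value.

x1 = 22, x2 = 9, minimum C = 440

Feasible corners and C = 11x1 + 22x2:
  (0, 42) → C = 924
  (85, 0) → C = 935
  (185, 0) → C = 2035
  (22, 9) → C = 440
The feasible region is unbounded (it extends along (0, 1)), but C strictly increases along every unbounded feasible direction, so there is no improving ray and the minimum is attained at a vertex.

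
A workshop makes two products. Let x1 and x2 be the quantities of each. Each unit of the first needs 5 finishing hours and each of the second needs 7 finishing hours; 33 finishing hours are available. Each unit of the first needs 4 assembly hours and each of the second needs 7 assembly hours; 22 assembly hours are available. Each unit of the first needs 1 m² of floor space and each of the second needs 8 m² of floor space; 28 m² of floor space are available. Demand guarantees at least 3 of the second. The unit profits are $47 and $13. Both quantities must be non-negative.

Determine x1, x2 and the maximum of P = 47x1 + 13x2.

x1 = 1/4, x2 = 3, maximum P = 203/4

Vertices and P = 47x1 + 13x2:
  (0, 22/7) → P = 286/7
  (0, 3) → P = 39
  (1/4, 3) → P = 203/4

At the optimal vertex, 4x1 + 7x2 = 22 and x2 = 3.
Solving simultaneously gives x1 = 1/4, x2 = 3.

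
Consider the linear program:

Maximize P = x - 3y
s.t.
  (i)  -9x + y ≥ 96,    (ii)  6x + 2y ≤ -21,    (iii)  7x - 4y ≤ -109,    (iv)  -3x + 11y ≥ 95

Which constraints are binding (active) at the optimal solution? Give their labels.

Vertices and P = x - 3y:
  (-71/8, 129/8) → P = -229/4
  (-275/29, 309/29) → P = -1202/29
  (-63/5, 26/5) → P = -141/5
The feasible region is unbounded (it extends along (-11, -3), (-1, 3)), but P strictly decreases along every unbounded feasible direction, so there is no improving ray and the maximum is attained at a vertex.

The maximum is at (-63/5, 26/5). Substituting into each constraint, equality holds for (iii) and (iv); the remaining constraints have slack.

(iii) and (iv)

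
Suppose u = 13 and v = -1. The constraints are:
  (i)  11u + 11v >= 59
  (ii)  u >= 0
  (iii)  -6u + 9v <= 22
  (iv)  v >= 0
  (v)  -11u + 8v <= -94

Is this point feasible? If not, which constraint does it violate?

Constraint (iv): v = -1, which is not ≥ 0. All other constraints are satisfied.

not feasible — violates (iv)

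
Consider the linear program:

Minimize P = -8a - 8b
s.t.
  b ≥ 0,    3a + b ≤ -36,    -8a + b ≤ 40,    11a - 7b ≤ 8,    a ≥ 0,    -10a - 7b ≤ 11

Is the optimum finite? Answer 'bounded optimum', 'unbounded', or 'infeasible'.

infeasible

The boundaries b = 0 and 11a - 7b = 8 meet at (8/11, 0), but that point violates 3a + b ≤ -36. Every candidate vertex is excluded by some other constraint, so the feasible region is empty.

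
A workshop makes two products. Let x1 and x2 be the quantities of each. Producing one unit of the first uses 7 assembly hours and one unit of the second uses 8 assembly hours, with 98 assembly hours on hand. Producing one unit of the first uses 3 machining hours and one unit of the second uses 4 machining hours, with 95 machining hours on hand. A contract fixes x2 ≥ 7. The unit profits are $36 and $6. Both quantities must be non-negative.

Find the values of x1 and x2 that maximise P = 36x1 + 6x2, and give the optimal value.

x1 = 6, x2 = 7, maximum P = 258

Feasible corners and P = 36x1 + 6x2:
  (0, 49/4) → P = 147/2
  (0, 7) → P = 42
  (6, 7) → P = 258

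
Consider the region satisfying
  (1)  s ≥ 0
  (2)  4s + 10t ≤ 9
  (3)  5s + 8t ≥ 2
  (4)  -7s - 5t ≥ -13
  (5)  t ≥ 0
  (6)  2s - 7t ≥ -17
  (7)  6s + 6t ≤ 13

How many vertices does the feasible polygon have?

The feasible vertices (each the meet of two boundaries and inside every other half-plane) are:
  (0, 9/10)
  (0, 1/4)
  (17/10, 11/50)
  (2/5, 0)
  (13/7, 0)

5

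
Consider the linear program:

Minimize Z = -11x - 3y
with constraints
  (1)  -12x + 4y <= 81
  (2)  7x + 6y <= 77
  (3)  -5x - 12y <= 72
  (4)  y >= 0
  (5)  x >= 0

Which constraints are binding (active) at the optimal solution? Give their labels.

Extreme points and Z = -11x - 3y:
  (11, 0) → Z = -121
  (0, 77/6) → Z = -77/2
  (0, 0) → Z = 0

The minimum is at (11, 0). Substituting into each constraint, equality holds for (2) and (4); the remaining constraints have slack.

(2) and (4)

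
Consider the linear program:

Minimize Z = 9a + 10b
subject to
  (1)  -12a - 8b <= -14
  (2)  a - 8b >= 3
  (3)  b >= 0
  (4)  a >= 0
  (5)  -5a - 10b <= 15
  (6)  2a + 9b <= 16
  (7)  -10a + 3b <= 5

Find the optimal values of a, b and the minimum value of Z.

Feasible corners and Z = 9a + 10b:
  (3, 0) → Z = 27
  (31/5, 2/5) → Z = 299/5
  (8, 0) → Z = 72

The optimum lies where a - 8b = 3 and b = 0.
Solving simultaneously gives a = 3, b = 0.

a = 3, b = 0, minimum Z = 27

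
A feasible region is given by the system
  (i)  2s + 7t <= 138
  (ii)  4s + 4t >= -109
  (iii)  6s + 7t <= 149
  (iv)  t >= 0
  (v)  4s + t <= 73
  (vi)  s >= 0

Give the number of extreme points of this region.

5

Intersecting each pair of boundary lines and keeping only the points that satisfy every inequality leaves:
  (11/4, 265/14)
  (0, 138/7)
  (181/11, 79/11)
  (73/4, 0)
  (0, 0)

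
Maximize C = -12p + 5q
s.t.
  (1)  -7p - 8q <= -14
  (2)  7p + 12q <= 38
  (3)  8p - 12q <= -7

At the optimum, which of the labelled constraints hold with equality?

Vertices and C = -12p + 5q:
  (-34/7, 6) → C = 618/7
  (28/37, 161/148) → C = -539/148
  (31/15, 353/180) → C = -2699/180

The maximum is at (-34/7, 6). Substituting into each constraint, equality holds for (1) and (2); the remaining constraints have slack.

(1) and (2)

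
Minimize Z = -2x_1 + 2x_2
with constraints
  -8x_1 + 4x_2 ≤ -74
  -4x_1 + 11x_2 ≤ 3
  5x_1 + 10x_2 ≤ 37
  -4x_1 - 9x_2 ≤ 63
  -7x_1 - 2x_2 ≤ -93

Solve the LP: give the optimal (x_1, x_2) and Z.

x_1 = 963/5, x_2 = -463/5, minimum Z = -2852/5

Vertices and Z = -2x_1 + 2x_2:
  (963/5, -463/5) → Z = -2852/5
  (214/15, -103/30) → Z = -177/5
  (963/55, -813/55) → Z = -3552/55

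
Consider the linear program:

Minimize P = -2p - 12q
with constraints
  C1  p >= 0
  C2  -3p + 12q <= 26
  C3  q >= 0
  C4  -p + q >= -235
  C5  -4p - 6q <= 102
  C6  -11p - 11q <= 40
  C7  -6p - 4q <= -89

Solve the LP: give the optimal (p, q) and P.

The optimum lies where -3p + 12q = 26 and -p + q = -235.
Solving simultaneously gives p = 2846/9, q = 731/9.

p = 2846/9, q = 731/9, minimum P = -14464/9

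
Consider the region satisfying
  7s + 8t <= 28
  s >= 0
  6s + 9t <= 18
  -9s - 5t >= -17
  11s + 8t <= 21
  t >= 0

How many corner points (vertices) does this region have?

5

Of the 15 pairwise boundary intersections, those satisfying every inequality are:
  (0, 2)
  (0, 0)
  (15/17, 24/17)
  (31/17, 2/17)
  (17/9, 0)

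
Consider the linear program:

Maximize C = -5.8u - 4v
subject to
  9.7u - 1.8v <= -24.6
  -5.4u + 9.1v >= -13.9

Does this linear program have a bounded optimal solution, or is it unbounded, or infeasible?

From the feasible point (-24888/7855, -26767/7855), moving in the direction (-9.1, -5.4) keeps every constraint satisfied while C increases without bound.

unbounded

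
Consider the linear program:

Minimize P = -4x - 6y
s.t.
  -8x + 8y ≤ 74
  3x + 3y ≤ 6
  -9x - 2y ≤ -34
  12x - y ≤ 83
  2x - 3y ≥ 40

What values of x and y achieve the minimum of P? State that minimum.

x = 209/34, y = -157/17, minimum P = 524/17

Corner points and P = -4x - 6y:
  (200/33, -113/11) → P = 1234/33
  (182/31, -292/31) → P = 1024/31
  (209/34, -157/17) → P = 524/17

The binding constraints are 12x - y = 83 and 2x - 3y = 40.
Solving simultaneously gives x = 209/34, y = -157/17.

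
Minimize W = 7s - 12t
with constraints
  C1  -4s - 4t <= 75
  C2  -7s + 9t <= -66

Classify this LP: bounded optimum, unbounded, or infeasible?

unbounded

From the feasible point (-411/64, -789/64), moving in the direction (9, 7) keeps every constraint satisfied while W decreases without bound.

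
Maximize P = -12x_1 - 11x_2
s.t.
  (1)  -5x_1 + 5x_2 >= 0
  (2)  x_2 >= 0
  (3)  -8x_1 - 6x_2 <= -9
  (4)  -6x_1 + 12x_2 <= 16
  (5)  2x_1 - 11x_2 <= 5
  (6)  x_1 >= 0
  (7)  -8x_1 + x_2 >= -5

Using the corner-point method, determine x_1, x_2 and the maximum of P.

x_1 = 9/14, x_2 = 9/14, maximum P = -207/14

Vertices and P = -12x_1 - 11x_2:
  (9/14, 9/14) → P = -207/14
  (5/7, 5/7) → P = -115/7
  (1/11, 91/66) → P = -1073/66
  (38/45, 79/45) → P = -265/9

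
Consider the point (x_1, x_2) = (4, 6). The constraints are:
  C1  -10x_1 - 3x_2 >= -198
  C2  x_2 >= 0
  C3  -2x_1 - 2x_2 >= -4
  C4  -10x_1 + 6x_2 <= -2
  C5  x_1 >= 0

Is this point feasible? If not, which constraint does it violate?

not feasible — violates C3

Constraint C3: -2x_1 - 2x_2 = -20, which is not ≥ -4. All other constraints are satisfied.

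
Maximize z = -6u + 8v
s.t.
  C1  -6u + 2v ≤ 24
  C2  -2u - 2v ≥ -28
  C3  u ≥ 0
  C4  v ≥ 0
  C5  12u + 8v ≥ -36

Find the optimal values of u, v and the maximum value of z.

u = 1/2, v = 27/2, maximum z = 105

Extreme points and z = -6u + 8v:
  (1/2, 27/2) → z = 105
  (0, 12) → z = 96
  (14, 0) → z = -84
  (0, 0) → z = 0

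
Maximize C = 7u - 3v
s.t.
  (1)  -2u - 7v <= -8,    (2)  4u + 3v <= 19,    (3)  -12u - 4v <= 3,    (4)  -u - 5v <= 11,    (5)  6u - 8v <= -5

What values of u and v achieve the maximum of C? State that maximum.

u = 137/50, v = 67/25, maximum C = 557/50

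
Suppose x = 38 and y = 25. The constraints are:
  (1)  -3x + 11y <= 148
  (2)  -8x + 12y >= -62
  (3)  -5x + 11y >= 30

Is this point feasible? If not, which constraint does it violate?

Constraint (1): -3x + 11y = 161, which is not ≤ 148. All other constraints are satisfied.

not feasible — violates (1)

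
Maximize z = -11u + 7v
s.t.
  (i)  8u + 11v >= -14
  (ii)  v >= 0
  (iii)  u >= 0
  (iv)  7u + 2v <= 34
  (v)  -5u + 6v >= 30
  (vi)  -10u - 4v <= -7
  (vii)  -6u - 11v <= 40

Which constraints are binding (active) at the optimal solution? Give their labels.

Feasible corners and z = -11u + 7v:
  (0, 17) → z = 119
  (0, 5) → z = 35
  (36/13, 95/13) → z = 269/13

The maximum is at (0, 17). Substituting into each constraint, equality holds for (iii) and (iv); the remaining constraints have slack.

(iii) and (iv)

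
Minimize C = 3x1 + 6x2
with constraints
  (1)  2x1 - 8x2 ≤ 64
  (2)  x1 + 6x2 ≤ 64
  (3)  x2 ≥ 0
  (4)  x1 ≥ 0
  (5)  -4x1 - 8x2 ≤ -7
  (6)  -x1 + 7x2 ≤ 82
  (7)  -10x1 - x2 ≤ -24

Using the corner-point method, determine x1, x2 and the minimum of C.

x1 = 12/5, x2 = 0, minimum C = 36/5

Extreme points and C = 3x1 + 6x2:
  (224/5, 16/5) → C = 768/5
  (32, 0) → C = 96
  (80/59, 616/59) → C = 3936/59
  (12/5, 0) → C = 36/5

The binding constraints are x2 = 0 and -10x1 - x2 = -24.
Solving simultaneously gives x1 = 12/5, x2 = 0.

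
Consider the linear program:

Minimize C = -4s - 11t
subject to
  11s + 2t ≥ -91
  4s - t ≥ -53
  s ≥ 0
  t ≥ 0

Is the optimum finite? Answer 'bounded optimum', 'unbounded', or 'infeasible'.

unbounded

From the feasible point (0, 53), moving in the direction (1, 4) keeps every constraint satisfied while C decreases without bound.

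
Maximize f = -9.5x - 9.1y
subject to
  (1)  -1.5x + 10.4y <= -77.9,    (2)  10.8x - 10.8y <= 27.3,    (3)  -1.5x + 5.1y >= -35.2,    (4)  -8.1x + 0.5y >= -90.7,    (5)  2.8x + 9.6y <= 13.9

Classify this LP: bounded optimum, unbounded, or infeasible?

From the feasible point (-4645/801, -8893/1068), moving in the direction (-5.1, -1.5) keeps every constraint satisfied while f increases without bound.

unbounded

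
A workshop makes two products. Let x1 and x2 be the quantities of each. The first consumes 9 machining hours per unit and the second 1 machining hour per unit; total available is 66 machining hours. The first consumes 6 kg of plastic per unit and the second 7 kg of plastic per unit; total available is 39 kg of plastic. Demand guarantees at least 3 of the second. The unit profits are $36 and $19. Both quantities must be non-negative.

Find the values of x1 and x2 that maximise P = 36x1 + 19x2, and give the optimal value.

x1 = 3, x2 = 3, maximum P = 165

Corner points and P = 36x1 + 19x2:
  (0, 39/7) → P = 741/7
  (0, 3) → P = 57
  (3, 3) → P = 165

At the optimal vertex, 6x1 + 7x2 = 39 and x2 = 3.
Solving simultaneously gives x1 = 3, x2 = 3.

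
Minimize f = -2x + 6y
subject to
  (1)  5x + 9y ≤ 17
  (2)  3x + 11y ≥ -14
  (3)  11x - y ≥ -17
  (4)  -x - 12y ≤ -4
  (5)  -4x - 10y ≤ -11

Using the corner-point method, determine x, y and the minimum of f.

x = 56/17, y = 1/17, minimum f = -106/17

Corner points and f = -2x + 6y:
  (-17/13, 34/13) → f = 238/13
  (56/17, 1/17) → f = -106/17
  (-53/38, 63/38) → f = 242/19
  (46/19, 5/38) → f = -77/19

The binding constraints are 5x + 9y = 17 and -x - 12y = -4.
Solving simultaneously gives x = 56/17, y = 1/17.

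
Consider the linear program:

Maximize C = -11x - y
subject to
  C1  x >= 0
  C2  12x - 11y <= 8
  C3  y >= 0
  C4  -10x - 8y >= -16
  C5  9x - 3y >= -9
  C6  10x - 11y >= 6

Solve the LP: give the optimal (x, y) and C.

x = 3/5, y = 0, maximum C = -33/5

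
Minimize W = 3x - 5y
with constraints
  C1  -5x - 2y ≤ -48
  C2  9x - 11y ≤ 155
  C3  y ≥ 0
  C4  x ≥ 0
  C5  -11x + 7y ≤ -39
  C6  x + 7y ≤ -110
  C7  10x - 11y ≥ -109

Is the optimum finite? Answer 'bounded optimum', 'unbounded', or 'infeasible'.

infeasible

The boundaries -5x - 2y = -48 and y = 0 meet at (48/5, 0), but that point violates x + 7y ≤ -110. Every candidate vertex is excluded by some other constraint, so the feasible region is empty.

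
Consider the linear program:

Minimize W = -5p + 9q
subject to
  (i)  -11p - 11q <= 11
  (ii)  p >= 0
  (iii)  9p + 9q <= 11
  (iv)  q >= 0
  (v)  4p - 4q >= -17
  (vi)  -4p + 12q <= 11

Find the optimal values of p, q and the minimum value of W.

p = 11/9, q = 0, minimum W = -55/9

Corner points and W = -5p + 9q:
  (0, 0) → W = 0
  (0, 11/12) → W = 33/4
  (11/9, 0) → W = -55/9
  (11/48, 143/144) → W = 187/24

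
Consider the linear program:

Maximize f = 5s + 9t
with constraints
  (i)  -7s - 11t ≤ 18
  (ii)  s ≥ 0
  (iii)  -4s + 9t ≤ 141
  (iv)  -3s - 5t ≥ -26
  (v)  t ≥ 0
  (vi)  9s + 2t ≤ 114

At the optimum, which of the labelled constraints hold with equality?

Corner points and f = 5s + 9t:
  (0, 26/5) → f = 234/5
  (0, 0) → f = 0
  (26/3, 0) → f = 130/3

The maximum is at (0, 26/5). Substituting into each constraint, equality holds for (ii) and (iv); the remaining constraints have slack.

(ii) and (iv)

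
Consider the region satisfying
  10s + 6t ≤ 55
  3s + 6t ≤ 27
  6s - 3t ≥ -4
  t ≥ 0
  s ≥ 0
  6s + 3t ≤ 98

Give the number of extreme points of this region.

Intersecting each pair of boundary lines and keeping only the points that satisfy every inequality leaves:
  (4, 5/2)
  (11/2, 0)
  (19/15, 58/15)
  (0, 4/3)
  (0, 0)

5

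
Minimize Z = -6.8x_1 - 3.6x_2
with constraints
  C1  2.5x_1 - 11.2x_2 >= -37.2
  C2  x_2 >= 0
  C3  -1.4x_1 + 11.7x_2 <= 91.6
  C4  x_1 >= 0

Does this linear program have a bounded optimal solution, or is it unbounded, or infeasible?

unbounded

From the feasible point (59068/1357, 17692/1357), moving in the direction (11.7, 1.4) keeps every constraint satisfied while Z decreases without bound.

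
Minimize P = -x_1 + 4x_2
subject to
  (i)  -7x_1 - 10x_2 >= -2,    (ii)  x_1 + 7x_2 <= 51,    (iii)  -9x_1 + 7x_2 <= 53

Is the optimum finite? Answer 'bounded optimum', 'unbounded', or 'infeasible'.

unbounded

From the feasible point (-516/139, 389/139), moving in the direction (-7, -9) keeps every constraint satisfied while P decreases without bound.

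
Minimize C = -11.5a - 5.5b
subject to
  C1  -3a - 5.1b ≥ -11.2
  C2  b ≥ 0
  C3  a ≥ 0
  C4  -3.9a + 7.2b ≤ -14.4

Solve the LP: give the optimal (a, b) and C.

Feasible corners and C = -11.5a - 5.5b:
  (56/15, 0) → C = -644/15
  (1712/461, 16/1383) → C = -59152/1383
  (48/13, 0) → C = -552/13

At the optimal vertex, -3a - 5.1b = -11.2 and b = 0.
Solving simultaneously gives a = 56/15, b = 0.

a = 56/15, b = 0, minimum C = -644/15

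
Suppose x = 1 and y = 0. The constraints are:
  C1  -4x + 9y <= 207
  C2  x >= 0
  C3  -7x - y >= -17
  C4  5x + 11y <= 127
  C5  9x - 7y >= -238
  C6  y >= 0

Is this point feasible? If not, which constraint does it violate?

feasible

C1: -4 ≤ 207 ✓
C2: 1 ≥ 0 ✓
C3: -7 ≥ -17 ✓
C4: 5 ≤ 127 ✓
C5: 9 ≥ -238 ✓
C6: 0 ≥ 0 ✓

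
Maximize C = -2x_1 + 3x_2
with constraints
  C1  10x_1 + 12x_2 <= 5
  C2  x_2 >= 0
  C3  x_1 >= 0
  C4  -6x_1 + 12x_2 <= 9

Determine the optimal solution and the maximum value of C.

Corner points and C = -2x_1 + 3x_2:
  (1/2, 0) → C = -1
  (0, 5/12) → C = 5/4
  (0, 0) → C = 0

x_1 = 0, x_2 = 5/12, maximum C = 5/4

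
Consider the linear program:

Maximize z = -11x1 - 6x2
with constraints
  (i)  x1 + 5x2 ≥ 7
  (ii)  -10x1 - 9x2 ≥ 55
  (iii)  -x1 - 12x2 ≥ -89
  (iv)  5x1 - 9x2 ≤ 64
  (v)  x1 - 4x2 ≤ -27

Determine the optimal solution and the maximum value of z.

x1 = -361/7, x2 = 82/7, maximum z = 497

Feasible corners and z = -11x1 - 6x2:
  (-361/7, 82/7) → z = 497
  (-107/9, 34/9) → z = 973/9
  (-487/37, 315/37) → z = 3467/37
  (-463/49, 215/49) → z = 3803/49

The optimum lies where x1 + 5x2 = 7 and -x1 - 12x2 = -89.
Solving simultaneously gives x1 = -361/7, x2 = 82/7.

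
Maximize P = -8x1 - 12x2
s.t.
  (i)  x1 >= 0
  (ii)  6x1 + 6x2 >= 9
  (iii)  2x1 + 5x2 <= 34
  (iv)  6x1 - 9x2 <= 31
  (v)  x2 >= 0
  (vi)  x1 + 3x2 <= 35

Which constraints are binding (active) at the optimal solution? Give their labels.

(ii) and (v)

Feasible corners and P = -8x1 - 12x2:
  (0, 3/2) → P = -18
  (0, 34/5) → P = -408/5
  (3/2, 0) → P = -12
  (461/48, 71/24) → P = -337/3
  (31/6, 0) → P = -124/3

The maximum is at (3/2, 0). Substituting into each constraint, equality holds for (ii) and (v); the remaining constraints have slack.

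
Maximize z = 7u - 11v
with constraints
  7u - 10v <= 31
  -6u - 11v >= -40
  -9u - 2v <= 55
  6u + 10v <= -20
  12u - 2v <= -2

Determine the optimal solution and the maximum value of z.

u = -61/13, v = -83/13, maximum z = 486/13

Corner points and z = 7u - 11v:
  (-61/13, -83/13) → z = 486/13
  (-41/53, -193/53) → z = 1836/53
  (-85/13, 25/13) → z = -870/13
  (-5/11, -19/11) → z = 174/11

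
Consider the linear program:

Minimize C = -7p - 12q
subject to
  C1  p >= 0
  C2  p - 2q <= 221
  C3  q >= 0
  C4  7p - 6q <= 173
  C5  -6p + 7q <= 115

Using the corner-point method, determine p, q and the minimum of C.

p = 1901/13, q = 1843/13, minimum C = -35423/13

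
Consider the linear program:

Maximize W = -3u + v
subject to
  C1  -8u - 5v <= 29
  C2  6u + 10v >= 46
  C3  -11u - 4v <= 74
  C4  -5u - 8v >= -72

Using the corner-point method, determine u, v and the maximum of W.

u = -220/17, v = 581/34, maximum W = 1901/34

Feasible corners and W = -3u + v:
  (-52/5, 271/25) → W = 1051/25
  (-254/23, 273/23) → W = 45
  (176, -101) → W = -629
  (-220/17, 581/34) → W = 1901/34

The optimum lies where -11u - 4v = 74 and -5u - 8v = -72.
Solving simultaneously gives u = -220/17, v = 581/34.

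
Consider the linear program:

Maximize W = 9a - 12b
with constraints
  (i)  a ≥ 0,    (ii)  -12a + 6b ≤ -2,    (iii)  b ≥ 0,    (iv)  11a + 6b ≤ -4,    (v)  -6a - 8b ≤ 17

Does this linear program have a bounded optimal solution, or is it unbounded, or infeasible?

infeasible

The boundaries a = 0 and 11a + 6b = -4 meet at (0, -2/3), but that point violates b ≥ 0. Every candidate vertex is excluded by some other constraint, so the feasible region is empty.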